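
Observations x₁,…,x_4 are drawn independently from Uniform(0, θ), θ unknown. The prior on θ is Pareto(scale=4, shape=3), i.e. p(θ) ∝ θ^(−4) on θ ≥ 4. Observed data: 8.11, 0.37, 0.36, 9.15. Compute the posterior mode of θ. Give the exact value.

θ̂_MAP = 9.15

The Uniform(0, θ) likelihood is θ^(−n) for θ ≥ max(xᵢ), zero otherwise. Here max(xᵢ) = 9.15.
Posterior ∝ θ^(−4) · θ^(−4) = θ^(−8) on θ ≥ max(4, 9.15) = 9.15.
This density is strictly decreasing in θ, so the posterior mode lies at the lower boundary of the support.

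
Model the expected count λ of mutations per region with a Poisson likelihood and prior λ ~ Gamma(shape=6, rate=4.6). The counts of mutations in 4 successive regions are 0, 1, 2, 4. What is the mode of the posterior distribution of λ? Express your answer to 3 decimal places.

Σxᵢ = 0+1+2+4 = 7, with n = 4.
Posterior ∝ λ^5e^(−4.6λ) · λ^7e^(−4λ) = λ^12e^(−8.6λ), i.e. Gamma(shape=13, rate=8.6).
The mode of a Gamma(a, b) with a ≥ 1 (shape–rate) is (a−1)/b = 12/8.6 ≈ 1.395.

λ̂_MAP = 1.395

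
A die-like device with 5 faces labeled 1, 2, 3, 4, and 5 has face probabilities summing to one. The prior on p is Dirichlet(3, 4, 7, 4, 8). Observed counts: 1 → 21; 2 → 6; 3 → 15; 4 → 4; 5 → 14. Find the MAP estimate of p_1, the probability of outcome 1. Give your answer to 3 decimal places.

MAP estimate: 0.284

The posterior is Dirichlet(αᵢ + nᵢ) = Dirichlet(24, 10, 22, 8, 22).
For a Dirichlet(a₁,…,a_K) with all aᵢ > 1, the mode has j-th component (aⱼ − 1)/(Σaᵢ − K).
Here Σaᵢ = 86 and K = 5, so p_1 = (24 − 1)/(86 − 5) = 23/81 ≈ 0.284.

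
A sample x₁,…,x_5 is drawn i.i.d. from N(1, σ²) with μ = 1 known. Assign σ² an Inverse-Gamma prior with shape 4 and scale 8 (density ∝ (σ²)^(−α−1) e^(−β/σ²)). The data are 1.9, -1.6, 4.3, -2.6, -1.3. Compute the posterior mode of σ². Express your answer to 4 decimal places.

Sum of squared deviations about the known mean: SS = (1.9−1)² + (-1.6−1)² + (4.3−1)² + (-2.6−1)² + (-1.3−1)² = 36.71.
The Normal likelihood contributes (σ²)^(−n/2) exp(−SS/(2σ²)), so the posterior is Inverse-Gamma(α + n/2, β + SS/2) = Inverse-Gamma(6.5, 26.355).
The mode of Inverse-Gamma(a, b) is b/(a+1) = 26.355/7.5 ≈ 3.5140.

σ̂²_MAP = 3.5140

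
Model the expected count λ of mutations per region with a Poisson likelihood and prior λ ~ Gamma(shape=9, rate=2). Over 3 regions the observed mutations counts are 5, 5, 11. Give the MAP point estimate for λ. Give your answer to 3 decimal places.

Σxᵢ = 5+5+11 = 21, with n = 3.
Posterior ∝ λ^8e^(−2λ) · λ^21e^(−3λ) = λ^29e^(−5λ), i.e. Gamma(shape=30, rate=5).
The mode of a Gamma(a, b) with a ≥ 1 (shape–rate) is (a−1)/b = 29/5 ≈ 5.800.

λ̂_MAP = 5.800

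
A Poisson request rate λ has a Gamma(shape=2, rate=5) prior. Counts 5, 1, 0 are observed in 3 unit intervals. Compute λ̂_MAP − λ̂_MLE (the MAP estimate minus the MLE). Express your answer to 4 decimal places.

Σxᵢ = 6. Posterior is Gamma(8, 8); MAP = (8−1)/8 = 7/8 ≈ 0.87500.
MLE = x̄ = 6/3 ≈ 2.00000.
Difference = 7/8 − 6/3 = -9/8 ≈ -1.1250.

MAP − MLE = -1.1250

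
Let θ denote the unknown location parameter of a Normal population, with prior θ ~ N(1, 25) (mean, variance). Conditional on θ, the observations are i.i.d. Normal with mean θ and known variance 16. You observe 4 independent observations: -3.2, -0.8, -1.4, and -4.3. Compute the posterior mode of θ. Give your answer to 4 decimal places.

θ̂_MAP = -1.9526

n = 4; x̄ = ((-3.2) + (-0.8) + (-1.4) + (-4.3))/4 = -9.7/4 = -2.425.
For a Normal prior and Normal likelihood with known variance, the posterior is Normal; its mode equals its mean, the precision-weighted average.
Prior precision 1/σ₀² = 1/25 = 0.04; data precision n/σ² = 4/16 = 0.25.
θ̂ = (0.04·1 + 0.25·(-2.425)) / (0.04 + 0.25) = (-0.56625)/0.29 = -453/232 ≈ -1.9526.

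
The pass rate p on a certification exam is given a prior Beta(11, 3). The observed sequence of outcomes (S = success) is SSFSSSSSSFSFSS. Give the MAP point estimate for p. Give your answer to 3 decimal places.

Prior: Beta(11, 3).
Data: 11 successes in 14 trials (from the sequence). The binomial likelihood contributes p^11(1−p)^3, so the posterior is Beta(11+11, 3+3) = Beta(22, 6).
For Beta(a, b) with a, b > 1 the mode is (a−1)/(a+b−2) = 21/26 ≈ 0.808.

p̂_MAP = 0.808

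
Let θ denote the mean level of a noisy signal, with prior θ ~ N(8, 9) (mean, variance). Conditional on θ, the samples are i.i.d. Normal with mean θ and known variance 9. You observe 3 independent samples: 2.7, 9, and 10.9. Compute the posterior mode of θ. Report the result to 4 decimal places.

n = 3; x̄ = (2.7 + 9 + 10.9)/3 = 22.6/3 = 113/15 ≈ 7.5333.
For a Normal prior and Normal likelihood with known variance, the posterior is Normal; its mode equals its mean, the precision-weighted average.
Prior precision 1/σ₀² = 1/9; data precision n/σ² = 3/9 = 1/3.
θ̂ = ((1/9)·8 + (1/3)·(113/15)) / (1/9 + 1/3) = 3.4/(4/9) = 7.6500.

θ̂_MAP = 7.6500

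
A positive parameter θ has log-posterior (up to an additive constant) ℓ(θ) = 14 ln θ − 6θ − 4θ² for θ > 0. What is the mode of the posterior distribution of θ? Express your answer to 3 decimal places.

ℓ'(θ) = 14/θ − 6 − 8θ. Setting this to zero and multiplying by θ: 8θ² + 6θ − 14 = 0.
θ = (−6 + √(6² + 4·8·14)) / (2·8) = (−6 + √484) / 16 = (−6 + 22)/16 = 1.
ℓ''(θ) = −14/θ² − 8 < 0, confirming a maximum.

θ̂_MAP = 1.000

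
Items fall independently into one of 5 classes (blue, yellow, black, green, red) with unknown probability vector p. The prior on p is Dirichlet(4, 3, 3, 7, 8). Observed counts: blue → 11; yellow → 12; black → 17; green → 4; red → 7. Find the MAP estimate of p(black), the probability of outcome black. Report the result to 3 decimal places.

The posterior is Dirichlet(αᵢ + nᵢ) = Dirichlet(15, 15, 20, 11, 15).
For a Dirichlet(a₁,…,a_K) with all aᵢ > 1, the mode has j-th component (aⱼ − 1)/(Σaᵢ − K).
Here Σaᵢ = 76 and K = 5, so p(black) = (20 − 1)/(76 − 5) = 19/71 ≈ 0.268.

MAP estimate of p(black) = 0.268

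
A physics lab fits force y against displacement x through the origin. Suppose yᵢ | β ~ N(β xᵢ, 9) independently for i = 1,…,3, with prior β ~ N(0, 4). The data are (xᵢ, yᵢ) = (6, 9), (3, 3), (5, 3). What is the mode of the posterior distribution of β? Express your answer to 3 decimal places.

log p(β | y) = −Σ(yᵢ − βxᵢ)²/(2·9) − β²/(2·4) + const.
Setting the derivative to zero: Σxᵢ(yᵢ − βxᵢ)/9 − β/4 = 0, so β = Σxᵢyᵢ / (Σxᵢ² + σ²/τ²).
Σxᵢyᵢ = 6·9 + 3·3 + 5·3 = 78; Σxᵢ² = 70; σ²/τ² = 2.25.
β̂_MAP = 78 / (70 + 2.25) = 78/72.25 ≈ 1.080.

β̂_MAP = 1.080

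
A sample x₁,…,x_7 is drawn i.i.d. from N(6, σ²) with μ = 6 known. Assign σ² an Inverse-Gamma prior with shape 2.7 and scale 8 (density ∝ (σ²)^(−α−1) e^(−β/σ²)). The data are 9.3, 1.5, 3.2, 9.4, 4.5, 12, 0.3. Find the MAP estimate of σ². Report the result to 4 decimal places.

σ̂²_MAP = 9.5333

Sum of squared deviations about the known mean: SS = (9.3−6)² + (1.5−6)² + (3.2−6)² + (9.4−6)² + (4.5−6)² + (12−6)² + (0.3−6)² = 121.28.
The Normal likelihood contributes (σ²)^(−n/2) exp(−SS/(2σ²)), so the posterior is Inverse-Gamma(α + n/2, β + SS/2) = Inverse-Gamma(6.2, 68.64).
The mode of Inverse-Gamma(a, b) is b/(a+1) = 68.64/7.2 ≈ 9.5333.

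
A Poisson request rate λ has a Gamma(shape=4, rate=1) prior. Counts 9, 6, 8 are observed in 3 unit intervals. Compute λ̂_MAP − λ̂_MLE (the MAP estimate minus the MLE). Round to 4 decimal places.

MAP − MLE = -1.1667

Σxᵢ = 23. Posterior is Gamma(27, 4); MAP = (27−1)/4 = 26/4 ≈ 6.50000.
MLE = x̄ = 23/3 ≈ 7.66667.
Difference = 26/4 − 23/3 = -7/6 ≈ -1.1667.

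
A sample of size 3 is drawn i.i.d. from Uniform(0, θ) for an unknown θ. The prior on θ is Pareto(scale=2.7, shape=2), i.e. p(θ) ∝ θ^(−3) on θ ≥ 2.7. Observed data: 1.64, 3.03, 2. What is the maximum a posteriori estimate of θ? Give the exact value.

The Uniform(0, θ) likelihood is θ^(−n) for θ ≥ max(xᵢ), zero otherwise. Here max(xᵢ) = 3.03.
Posterior ∝ θ^(−3) · θ^(−3) = θ^(−6) on θ ≥ max(2.7, 3.03) = 3.03.
This density is strictly decreasing in θ, so the posterior mode lies at the lower boundary of the support.

θ̂_MAP = 3.03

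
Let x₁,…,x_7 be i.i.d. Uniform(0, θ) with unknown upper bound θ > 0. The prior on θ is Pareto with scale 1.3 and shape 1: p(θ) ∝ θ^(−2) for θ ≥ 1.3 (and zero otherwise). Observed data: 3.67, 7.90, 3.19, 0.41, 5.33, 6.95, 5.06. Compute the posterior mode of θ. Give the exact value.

The Uniform(0, θ) likelihood is θ^(−n) for θ ≥ max(xᵢ), zero otherwise. Here max(xᵢ) = 7.90.
Posterior ∝ θ^(−2) · θ^(−7) = θ^(−9) on θ ≥ max(1.3, 7.90) = 7.90.
This density is strictly decreasing in θ, so the posterior mode lies at the lower boundary of the support.

θ̂_MAP = 7.90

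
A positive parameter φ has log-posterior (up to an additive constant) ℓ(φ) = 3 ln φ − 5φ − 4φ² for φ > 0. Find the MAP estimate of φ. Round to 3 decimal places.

φ̂_MAP = 0.375

ℓ'(φ) = 3/φ − 5 − 8φ. Setting this to zero and multiplying by φ: 8φ² + 5φ − 3 = 0.
φ = (−5 + √(5² + 4·8·3)) / (2·8) = (−5 + √121) / 16 = (−5 + 11)/16 = 3/8.
ℓ''(φ) = −3/φ² − 8 < 0, confirming a maximum.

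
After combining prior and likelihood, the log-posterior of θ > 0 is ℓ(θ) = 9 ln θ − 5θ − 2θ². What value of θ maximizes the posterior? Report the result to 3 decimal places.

ℓ'(θ) = 9/θ − 5 − 4θ. Setting this to zero and multiplying by θ: 4θ² + 5θ − 9 = 0.
θ = (−5 + √(5² + 4·4·9)) / (2·4) = (−5 + √169) / 8 = (−5 + 13)/8 = 1.
ℓ''(θ) = −9/θ² − 4 < 0, confirming a maximum.

θ̂_MAP = 1.000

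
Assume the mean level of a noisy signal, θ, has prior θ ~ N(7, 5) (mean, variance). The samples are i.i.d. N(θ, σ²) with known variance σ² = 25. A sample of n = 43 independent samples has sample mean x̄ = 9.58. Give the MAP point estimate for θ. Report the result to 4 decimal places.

θ̂_MAP = 9.3113

n = 43, x̄ = 9.58.
For a Normal prior and Normal likelihood with known variance, the posterior is Normal; its mode equals its mean, the precision-weighted average.
Prior precision 1/σ₀² = 1/5 = 0.2; data precision n/σ² = 43/25 = 1.72.
θ̂ = (0.2·7 + 1.72·9.58) / (0.2 + 1.72) = 17.8776/1.92 = 9.31125 ≈ 9.3113.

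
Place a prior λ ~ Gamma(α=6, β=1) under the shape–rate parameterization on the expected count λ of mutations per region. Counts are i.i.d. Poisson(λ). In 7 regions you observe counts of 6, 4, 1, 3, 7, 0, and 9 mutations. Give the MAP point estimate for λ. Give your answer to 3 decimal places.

Σxᵢ = 6+4+1+3+7+0+9 = 30, with n = 7.
Posterior ∝ λ^5e^(−1λ) · λ^30e^(−7λ) = λ^35e^(−8λ), i.e. Gamma(shape=36, rate=8).
The mode of a Gamma(a, b) with a ≥ 1 (shape–rate) is (a−1)/b = 35/8 ≈ 4.375.

λ̂_MAP = 4.375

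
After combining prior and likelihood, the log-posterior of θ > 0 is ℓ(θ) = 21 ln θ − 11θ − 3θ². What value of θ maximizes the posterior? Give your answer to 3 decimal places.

ℓ'(θ) = 21/θ − 11 − 6θ. Setting this to zero and multiplying by θ: 6θ² + 11θ − 21 = 0.
θ = (−11 + √(11² + 4·6·21)) / (2·6) = (−11 + √625) / 12 = (−11 + 25)/12 = 7/6.
ℓ''(θ) = −21/θ² − 6 < 0, confirming a maximum.

θ̂_MAP = 1.167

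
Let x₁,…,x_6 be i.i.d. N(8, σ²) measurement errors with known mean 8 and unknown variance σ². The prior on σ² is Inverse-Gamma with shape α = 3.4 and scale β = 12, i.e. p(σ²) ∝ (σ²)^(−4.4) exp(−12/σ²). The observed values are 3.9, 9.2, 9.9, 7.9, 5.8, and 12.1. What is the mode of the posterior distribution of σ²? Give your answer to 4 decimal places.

Sum of squared deviations about the known mean: SS = (3.9−8)² + (9.2−8)² + (9.9−8)² + (7.9−8)² + (5.8−8)² + (12.1−8)² = 43.52.
The Normal likelihood contributes (σ²)^(−n/2) exp(−SS/(2σ²)), so the posterior is Inverse-Gamma(α + n/2, β + SS/2) = Inverse-Gamma(6.4, 33.76).
The mode of Inverse-Gamma(a, b) is b/(a+1) = 33.76/7.4 ≈ 4.5622.

σ̂²_MAP = 4.5622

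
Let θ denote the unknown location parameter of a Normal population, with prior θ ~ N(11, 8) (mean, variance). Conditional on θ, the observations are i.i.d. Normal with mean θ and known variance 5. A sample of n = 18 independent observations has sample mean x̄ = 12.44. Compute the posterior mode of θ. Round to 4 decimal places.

θ̂_MAP = 12.3917

n = 18, x̄ = 12.44.
For a Normal prior and Normal likelihood with known variance, the posterior is Normal; its mode equals its mean, the precision-weighted average.
Prior precision 1/σ₀² = 1/8 = 0.125; data precision n/σ² = 18/5 = 3.6.
θ̂ = (0.125·11 + 3.6·12.44) / (0.125 + 3.6) = 46.159/3.725 = 46159/3725 ≈ 12.3917.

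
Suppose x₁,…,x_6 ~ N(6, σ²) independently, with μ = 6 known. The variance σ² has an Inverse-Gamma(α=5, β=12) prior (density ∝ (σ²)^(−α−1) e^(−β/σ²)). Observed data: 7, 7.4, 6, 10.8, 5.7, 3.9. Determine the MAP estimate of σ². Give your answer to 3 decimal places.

Sum of squared deviations about the known mean: SS = (7−6)² + (7.4−6)² + (6−6)² + (10.8−6)² + (5.7−6)² + (3.9−6)² = 30.5.
The Normal likelihood contributes (σ²)^(−n/2) exp(−SS/(2σ²)), so the posterior is Inverse-Gamma(α + n/2, β + SS/2) = Inverse-Gamma(8, 27.25).
The mode of Inverse-Gamma(a, b) is b/(a+1) = 27.25/9 ≈ 3.028.

σ̂²_MAP = 3.028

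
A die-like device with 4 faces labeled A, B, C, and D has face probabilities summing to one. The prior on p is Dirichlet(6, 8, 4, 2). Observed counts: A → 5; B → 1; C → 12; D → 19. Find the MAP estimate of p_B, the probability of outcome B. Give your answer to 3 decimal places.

MAP estimate of p_B = 0.151

The posterior is Dirichlet(αᵢ + nᵢ) = Dirichlet(11, 9, 16, 21).
For a Dirichlet(a₁,…,a_K) with all aᵢ > 1, the mode has j-th component (aⱼ − 1)/(Σaᵢ − K).
Here Σaᵢ = 57 and K = 4, so p_B = (9 − 1)/(57 − 4) = 8/53 ≈ 0.151.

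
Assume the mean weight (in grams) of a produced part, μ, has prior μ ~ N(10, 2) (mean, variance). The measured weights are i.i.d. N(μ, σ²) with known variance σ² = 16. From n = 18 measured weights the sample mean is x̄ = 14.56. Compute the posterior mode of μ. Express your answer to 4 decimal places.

n = 18, x̄ = 14.56.
For a Normal prior and Normal likelihood with known variance, the posterior is Normal; its mode equals its mean, the precision-weighted average.
Prior precision 1/σ₀² = 1/2 = 0.5; data precision n/σ² = 18/16 = 1.125.
μ̂ = (0.5·10 + 1.125·14.56) / (0.5 + 1.125) = 21.38/1.625 = 4276/325 ≈ 13.1569.

μ̂_MAP = 13.1569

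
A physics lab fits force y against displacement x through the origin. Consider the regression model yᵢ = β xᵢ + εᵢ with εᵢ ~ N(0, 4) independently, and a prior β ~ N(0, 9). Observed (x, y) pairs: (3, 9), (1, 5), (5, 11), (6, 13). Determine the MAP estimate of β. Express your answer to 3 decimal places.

log p(β | y) = −Σ(yᵢ − βxᵢ)²/(2·4) − β²/(2·9) + const.
Setting the derivative to zero: Σxᵢ(yᵢ − βxᵢ)/4 − β/9 = 0, so β = Σxᵢyᵢ / (Σxᵢ² + σ²/τ²).
Σxᵢyᵢ = 3·9 + 1·5 + 5·11 + 6·13 = 165; Σxᵢ² = 71; σ²/τ² = 4/9.
β̂_MAP = 165 / (71 + 4/9) = 165/(643/9) = 1485/643 ≈ 2.309.

β̂_MAP = 2.309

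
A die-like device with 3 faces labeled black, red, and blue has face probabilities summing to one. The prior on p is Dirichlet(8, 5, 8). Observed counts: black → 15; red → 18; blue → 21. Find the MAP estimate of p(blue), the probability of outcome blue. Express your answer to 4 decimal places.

The posterior is Dirichlet(αᵢ + nᵢ) = Dirichlet(23, 23, 29).
For a Dirichlet(a₁,…,a_K) with all aᵢ > 1, the mode has j-th component (aⱼ − 1)/(Σaᵢ − K).
Here Σaᵢ = 75 and K = 3, so p(blue) = (29 − 1)/(75 − 3) = 28/72 ≈ 0.3889.

MAP estimate of p(blue) = 0.3889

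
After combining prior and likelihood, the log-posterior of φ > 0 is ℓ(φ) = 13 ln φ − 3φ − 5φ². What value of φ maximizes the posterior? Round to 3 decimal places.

φ̂_MAP = 1.000

ℓ'(φ) = 13/φ − 3 − 10φ. Setting this to zero and multiplying by φ: 10φ² + 3φ − 13 = 0.
φ = (−3 + √(3² + 4·10·13)) / (2·10) = (−3 + √529) / 20 = (−3 + 23)/20 = 1.
ℓ''(φ) = −13/φ² − 10 < 0, confirming a maximum.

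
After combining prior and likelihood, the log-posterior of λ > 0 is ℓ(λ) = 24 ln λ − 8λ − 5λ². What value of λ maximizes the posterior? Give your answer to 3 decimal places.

λ̂_MAP = 1.200

ℓ'(λ) = 24/λ − 8 − 10λ. Setting this to zero and multiplying by λ: 10λ² + 8λ − 24 = 0.
λ = (−8 + √(8² + 4·10·24)) / (2·10) = (−8 + √1024) / 20 = (−8 + 32)/20 = 6/5.
ℓ''(λ) = −24/λ² − 10 < 0, confirming a maximum.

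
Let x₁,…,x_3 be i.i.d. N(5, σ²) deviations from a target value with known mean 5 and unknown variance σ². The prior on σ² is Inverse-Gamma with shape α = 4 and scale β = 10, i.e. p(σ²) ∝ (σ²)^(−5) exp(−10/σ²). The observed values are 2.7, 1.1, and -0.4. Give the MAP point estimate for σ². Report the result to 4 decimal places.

Sum of squared deviations about the known mean: SS = (2.7−5)² + (1.1−5)² + (-0.4−5)² = 49.66.
The Normal likelihood contributes (σ²)^(−n/2) exp(−SS/(2σ²)), so the posterior is Inverse-Gamma(α + n/2, β + SS/2) = Inverse-Gamma(5.5, 34.83).
The mode of Inverse-Gamma(a, b) is b/(a+1) = 34.83/6.5 ≈ 5.3585.

σ̂²_MAP = 5.3585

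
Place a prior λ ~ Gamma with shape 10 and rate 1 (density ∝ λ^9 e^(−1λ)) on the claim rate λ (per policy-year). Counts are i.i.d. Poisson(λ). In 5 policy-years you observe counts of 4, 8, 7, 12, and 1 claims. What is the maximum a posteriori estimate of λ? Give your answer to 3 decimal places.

λ̂_MAP = 6.833

Σxᵢ = 4+8+7+12+1 = 32, with n = 5.
Posterior ∝ λ^9e^(−1λ) · λ^32e^(−5λ) = λ^41e^(−6λ), i.e. Gamma(shape=42, rate=6).
The mode of a Gamma(a, b) with a ≥ 1 (shape–rate) is (a−1)/b = 41/6 ≈ 6.833.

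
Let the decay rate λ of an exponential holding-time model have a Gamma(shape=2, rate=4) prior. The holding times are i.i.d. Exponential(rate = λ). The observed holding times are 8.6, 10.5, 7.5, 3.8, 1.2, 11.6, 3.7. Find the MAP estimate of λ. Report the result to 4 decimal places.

The Exponential(rate=λ) likelihood is ∝ λ^n e^(−λΣtᵢ). Here n = 7 and Σtᵢ = 8.6 + 10.5 + 7.5 + 3.8 + 1.2 + 11.6 + 3.7 = 46.9.
Posterior ∝ λe^(−4λ) · λ^7e^(−46.9λ) = λ^8e^(−50.9λ), i.e. Gamma(9, 50.9).
Mode = (a−1)/b = 8/50.9 ≈ 0.1572.

λ̂_MAP = 0.1572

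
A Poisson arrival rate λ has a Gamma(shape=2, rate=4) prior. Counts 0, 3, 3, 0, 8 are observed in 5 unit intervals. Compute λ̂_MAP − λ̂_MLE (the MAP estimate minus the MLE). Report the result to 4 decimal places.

Σxᵢ = 14. Posterior is Gamma(16, 9); MAP = (16−1)/9 = 15/9 ≈ 1.66667.
MLE = x̄ = 14/5 ≈ 2.80000.
Difference = 15/9 − 14/5 = -17/15 ≈ -1.1333.

MAP − MLE = -1.1333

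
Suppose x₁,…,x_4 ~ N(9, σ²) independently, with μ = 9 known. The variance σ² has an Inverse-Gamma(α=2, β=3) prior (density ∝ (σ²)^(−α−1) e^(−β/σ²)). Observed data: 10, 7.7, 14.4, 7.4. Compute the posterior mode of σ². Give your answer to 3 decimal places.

Sum of squared deviations about the known mean: SS = (10−9)² + (7.7−9)² + (14.4−9)² + (7.4−9)² = 34.41.
The Normal likelihood contributes (σ²)^(−n/2) exp(−SS/(2σ²)), so the posterior is Inverse-Gamma(α + n/2, β + SS/2) = Inverse-Gamma(4, 20.205).
The mode of Inverse-Gamma(a, b) is b/(a+1) = 20.205/5 ≈ 4.041.

σ̂²_MAP = 4.041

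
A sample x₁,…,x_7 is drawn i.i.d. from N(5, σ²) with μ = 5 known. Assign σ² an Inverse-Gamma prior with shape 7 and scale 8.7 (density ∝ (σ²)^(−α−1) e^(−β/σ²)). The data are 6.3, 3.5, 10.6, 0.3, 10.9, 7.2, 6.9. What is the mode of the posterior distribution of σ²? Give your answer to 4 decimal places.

σ̂²_MAP = 5.1326

Sum of squared deviations about the known mean: SS = (6.3−5)² + (3.5−5)² + (10.6−5)² + (0.3−5)² + (10.9−5)² + (7.2−5)² + (6.9−5)² = 100.65.
The Normal likelihood contributes (σ²)^(−n/2) exp(−SS/(2σ²)), so the posterior is Inverse-Gamma(α + n/2, β + SS/2) = Inverse-Gamma(10.5, 59.025).
The mode of Inverse-Gamma(a, b) is b/(a+1) = 59.025/11.5 ≈ 5.1326.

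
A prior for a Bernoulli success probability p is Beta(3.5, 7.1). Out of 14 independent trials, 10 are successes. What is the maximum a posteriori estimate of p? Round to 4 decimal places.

Prior: Beta(3.5, 7.1).
Data: 10 successes in 14 trials. The binomial likelihood contributes p^10(1−p)^4, so the posterior is Beta(3.5+10, 7.1+4) = Beta(13.5, 11.1).
For Beta(a, b) with a, b > 1 the mode is (a−1)/(a+b−2) = 12.5/22.6 ≈ 0.5531.

p̂_MAP = 0.5531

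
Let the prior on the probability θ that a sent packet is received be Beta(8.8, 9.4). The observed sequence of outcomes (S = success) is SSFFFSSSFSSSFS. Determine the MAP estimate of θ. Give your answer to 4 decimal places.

θ̂_MAP = 0.5563

Prior: Beta(8.8, 9.4).
Data: 9 successes in 14 trials (from the sequence). The binomial likelihood contributes θ^9(1−θ)^5, so the posterior is Beta(8.8+9, 9.4+5) = Beta(17.8, 14.4).
For Beta(a, b) with a, b > 1 the mode is (a−1)/(a+b−2) = 16.8/30.2 ≈ 0.5563.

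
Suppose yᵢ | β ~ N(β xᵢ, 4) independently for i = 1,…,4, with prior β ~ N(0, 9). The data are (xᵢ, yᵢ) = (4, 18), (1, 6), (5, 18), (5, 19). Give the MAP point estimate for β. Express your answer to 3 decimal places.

log p(β | y) = −Σ(yᵢ − βxᵢ)²/(2·4) − β²/(2·9) + const.
Setting the derivative to zero: Σxᵢ(yᵢ − βxᵢ)/4 − β/9 = 0, so β = Σxᵢyᵢ / (Σxᵢ² + σ²/τ²).
Σxᵢyᵢ = 4·18 + 1·6 + 5·18 + 5·19 = 263; Σxᵢ² = 67; σ²/τ² = 4/9.
β̂_MAP = 263 / (67 + 4/9) = 263/(607/9) = 2367/607 ≈ 3.900.

β̂_MAP = 3.900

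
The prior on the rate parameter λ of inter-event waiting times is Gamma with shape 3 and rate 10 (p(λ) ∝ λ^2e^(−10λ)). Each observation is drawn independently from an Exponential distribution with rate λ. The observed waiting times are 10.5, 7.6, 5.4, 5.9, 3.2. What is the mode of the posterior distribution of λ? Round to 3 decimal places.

The Exponential(rate=λ) likelihood is ∝ λ^n e^(−λΣtᵢ). Here n = 5 and Σtᵢ = 10.5 + 7.6 + 5.4 + 5.9 + 3.2 = 32.6.
Posterior ∝ λ^2e^(−10λ) · λ^5e^(−32.6λ) = λ^7e^(−42.6λ), i.e. Gamma(8, 42.6).
Mode = (a−1)/b = 7/42.6 ≈ 0.164.

λ̂_MAP = 0.164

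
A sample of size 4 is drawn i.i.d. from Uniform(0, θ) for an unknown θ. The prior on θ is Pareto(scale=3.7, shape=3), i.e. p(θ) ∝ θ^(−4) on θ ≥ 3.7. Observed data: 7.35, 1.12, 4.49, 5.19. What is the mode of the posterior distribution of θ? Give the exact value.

θ̂_MAP = 7.35

The Uniform(0, θ) likelihood is θ^(−n) for θ ≥ max(xᵢ), zero otherwise. Here max(xᵢ) = 7.35.
Posterior ∝ θ^(−4) · θ^(−4) = θ^(−8) on θ ≥ max(3.7, 7.35) = 7.35.
This density is strictly decreasing in θ, so the posterior mode lies at the lower boundary of the support.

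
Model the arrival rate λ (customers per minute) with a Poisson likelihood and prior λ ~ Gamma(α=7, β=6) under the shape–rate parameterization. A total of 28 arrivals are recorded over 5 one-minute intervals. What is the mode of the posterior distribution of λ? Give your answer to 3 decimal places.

λ̂_MAP = 3.091

Σxᵢ = 28, n = 5.
Posterior ∝ λ^6e^(−6λ) · λ^28e^(−5λ) = λ^34e^(−11λ), i.e. Gamma(shape=35, rate=11).
The mode of a Gamma(a, b) with a ≥ 1 (shape–rate) is (a−1)/b = 34/11 ≈ 3.091.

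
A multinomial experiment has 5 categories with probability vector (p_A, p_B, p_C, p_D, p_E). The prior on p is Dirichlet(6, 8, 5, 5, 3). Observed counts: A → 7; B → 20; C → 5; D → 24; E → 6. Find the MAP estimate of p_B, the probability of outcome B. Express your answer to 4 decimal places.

The posterior is Dirichlet(αᵢ + nᵢ) = Dirichlet(13, 28, 10, 29, 9).
For a Dirichlet(a₁,…,a_K) with all aᵢ > 1, the mode has j-th component (aⱼ − 1)/(Σaᵢ − K).
Here Σaᵢ = 89 and K = 5, so p_B = (28 − 1)/(89 − 5) = 27/84 ≈ 0.3214.

MAP estimate of p_B = 0.3214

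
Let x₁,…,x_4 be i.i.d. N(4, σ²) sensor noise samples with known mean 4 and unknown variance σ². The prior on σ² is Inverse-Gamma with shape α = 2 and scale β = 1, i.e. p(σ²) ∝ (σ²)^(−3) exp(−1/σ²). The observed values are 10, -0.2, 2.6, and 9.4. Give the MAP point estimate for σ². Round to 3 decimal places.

Sum of squared deviations about the known mean: SS = (10−4)² + (-0.2−4)² + (2.6−4)² + (9.4−4)² = 84.76.
The Normal likelihood contributes (σ²)^(−n/2) exp(−SS/(2σ²)), so the posterior is Inverse-Gamma(α + n/2, β + SS/2) = Inverse-Gamma(4, 43.38).
The mode of Inverse-Gamma(a, b) is b/(a+1) = 43.38/5 ≈ 8.676.

σ̂²_MAP = 8.676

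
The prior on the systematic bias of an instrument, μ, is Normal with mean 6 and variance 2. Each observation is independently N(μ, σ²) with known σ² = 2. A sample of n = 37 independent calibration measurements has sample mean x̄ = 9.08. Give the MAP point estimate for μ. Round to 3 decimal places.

μ̂_MAP = 8.999

n = 37, x̄ = 9.08.
For a Normal prior and Normal likelihood with known variance, the posterior is Normal; its mode equals its mean, the precision-weighted average.
Prior precision 1/σ₀² = 1/2 = 0.5; data precision n/σ² = 37/2 = 18.5.
μ̂ = (0.5·6 + 18.5·9.08) / (0.5 + 18.5) = 170.98/19 = 8549/950 ≈ 8.999.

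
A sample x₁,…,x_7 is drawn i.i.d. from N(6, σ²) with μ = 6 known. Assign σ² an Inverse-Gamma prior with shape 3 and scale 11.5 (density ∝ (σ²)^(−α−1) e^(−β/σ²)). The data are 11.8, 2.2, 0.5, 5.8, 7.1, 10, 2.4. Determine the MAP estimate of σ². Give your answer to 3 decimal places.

σ̂²_MAP = 8.769

Sum of squared deviations about the known mean: SS = (11.8−6)² + (2.2−6)² + (0.5−6)² + (5.8−6)² + (7.1−6)² + (10−6)² + (2.4−6)² = 108.54.
The Normal likelihood contributes (σ²)^(−n/2) exp(−SS/(2σ²)), so the posterior is Inverse-Gamma(α + n/2, β + SS/2) = Inverse-Gamma(6.5, 65.77).
The mode of Inverse-Gamma(a, b) is b/(a+1) = 65.77/7.5 ≈ 8.769.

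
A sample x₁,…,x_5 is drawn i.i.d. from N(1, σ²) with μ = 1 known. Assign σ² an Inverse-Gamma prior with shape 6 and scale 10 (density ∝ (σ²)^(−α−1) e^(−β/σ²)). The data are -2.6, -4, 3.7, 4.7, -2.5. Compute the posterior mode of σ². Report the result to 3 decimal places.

σ̂²_MAP = 4.799

Sum of squared deviations about the known mean: SS = (-2.6−1)² + (-4−1)² + (3.7−1)² + (4.7−1)² + (-2.5−1)² = 71.19.
The Normal likelihood contributes (σ²)^(−n/2) exp(−SS/(2σ²)), so the posterior is Inverse-Gamma(α + n/2, β + SS/2) = Inverse-Gamma(8.5, 45.595).
The mode of Inverse-Gamma(a, b) is b/(a+1) = 45.595/9.5 ≈ 4.799.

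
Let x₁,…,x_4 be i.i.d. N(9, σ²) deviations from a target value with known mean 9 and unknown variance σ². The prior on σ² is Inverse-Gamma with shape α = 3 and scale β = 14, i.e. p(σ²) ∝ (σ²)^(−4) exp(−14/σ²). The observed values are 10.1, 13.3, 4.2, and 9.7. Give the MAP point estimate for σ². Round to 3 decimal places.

σ̂²_MAP = 5.936

Sum of squared deviations about the known mean: SS = (10.1−9)² + (13.3−9)² + (4.2−9)² + (9.7−9)² = 43.23.
The Normal likelihood contributes (σ²)^(−n/2) exp(−SS/(2σ²)), so the posterior is Inverse-Gamma(α + n/2, β + SS/2) = Inverse-Gamma(5, 35.615).
The mode of Inverse-Gamma(a, b) is b/(a+1) = 35.615/6 ≈ 5.936.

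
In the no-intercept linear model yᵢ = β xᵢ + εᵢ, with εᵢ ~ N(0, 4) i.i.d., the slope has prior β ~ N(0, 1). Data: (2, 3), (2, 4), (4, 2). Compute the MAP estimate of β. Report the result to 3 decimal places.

β̂_MAP = 0.786

log p(β | y) = −Σ(yᵢ − βxᵢ)²/(2·4) − β²/(2·1) + const.
Setting the derivative to zero: Σxᵢ(yᵢ − βxᵢ)/4 − β/1 = 0, so β = Σxᵢyᵢ / (Σxᵢ² + σ²/τ²).
Σxᵢyᵢ = 2·3 + 2·4 + 4·2 = 22; Σxᵢ² = 24; σ²/τ² = 4.
β̂_MAP = 22 / (24 + 4) = 22/28 ≈ 0.786.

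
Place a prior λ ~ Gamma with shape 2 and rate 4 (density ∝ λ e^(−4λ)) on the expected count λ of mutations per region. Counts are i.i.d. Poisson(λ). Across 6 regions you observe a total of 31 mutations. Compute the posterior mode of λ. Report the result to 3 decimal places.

Σxᵢ = 31, n = 6.
Posterior ∝ λe^(−4λ) · λ^31e^(−6λ) = λ^32e^(−10λ), i.e. Gamma(shape=33, rate=10).
The mode of a Gamma(a, b) with a ≥ 1 (shape–rate) is (a−1)/b = 32/10 ≈ 3.200.

λ̂_MAP = 3.200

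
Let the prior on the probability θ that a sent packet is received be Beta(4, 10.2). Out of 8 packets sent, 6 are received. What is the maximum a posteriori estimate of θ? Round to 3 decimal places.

Prior: Beta(4, 10.2).
Data: 6 successes in 8 trials. The binomial likelihood contributes θ^6(1−θ)^2, so the posterior is Beta(4+6, 10.2+2) = Beta(10, 12.2).
For Beta(a, b) with a, b > 1 the mode is (a−1)/(a+b−2) = 9/20.2 ≈ 0.446.

θ̂_MAP = 0.446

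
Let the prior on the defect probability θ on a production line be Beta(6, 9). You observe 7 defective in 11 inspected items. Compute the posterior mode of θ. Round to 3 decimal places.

θ̂_MAP = 0.500

Prior: Beta(6, 9).
Data: 7 successes in 11 trials. The binomial likelihood contributes θ^7(1−θ)^4, so the posterior is Beta(6+7, 9+4) = Beta(13, 13).
For Beta(a, b) with a, b > 1 the mode is (a−1)/(a+b−2) = 12/24 ≈ 0.500.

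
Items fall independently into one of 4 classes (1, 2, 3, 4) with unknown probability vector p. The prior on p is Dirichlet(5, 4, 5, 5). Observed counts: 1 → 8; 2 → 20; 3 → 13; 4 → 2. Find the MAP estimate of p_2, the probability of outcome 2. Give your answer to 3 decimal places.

MAP estimate: 0.397

The posterior is Dirichlet(αᵢ + nᵢ) = Dirichlet(13, 24, 18, 7).
For a Dirichlet(a₁,…,a_K) with all aᵢ > 1, the mode has j-th component (aⱼ − 1)/(Σaᵢ − K).
Here Σaᵢ = 62 and K = 4, so p_2 = (24 − 1)/(62 − 4) = 23/58 ≈ 0.397.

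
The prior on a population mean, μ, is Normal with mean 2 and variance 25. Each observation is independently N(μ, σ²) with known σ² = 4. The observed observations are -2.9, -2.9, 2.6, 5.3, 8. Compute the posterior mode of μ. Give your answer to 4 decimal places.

n = 5; x̄ = ((-2.9) + (-2.9) + 2.6 + 5.3 + 8)/5 = 10.1/5 = 2.02.
For a Normal prior and Normal likelihood with known variance, the posterior is Normal; its mode equals its mean, the precision-weighted average.
Prior precision 1/σ₀² = 1/25 = 0.04; data precision n/σ² = 5/4 = 1.25.
μ̂ = (0.04·2 + 1.25·2.02) / (0.04 + 1.25) = 2.605/1.29 = 521/258 ≈ 2.0194.

μ̂_MAP = 2.0194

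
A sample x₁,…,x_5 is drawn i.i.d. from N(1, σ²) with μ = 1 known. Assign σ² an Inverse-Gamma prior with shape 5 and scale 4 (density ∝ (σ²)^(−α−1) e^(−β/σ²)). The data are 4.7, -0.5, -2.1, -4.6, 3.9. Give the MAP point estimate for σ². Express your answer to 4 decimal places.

Sum of squared deviations about the known mean: SS = (4.7−1)² + (-0.5−1)² + (-2.1−1)² + (-4.6−1)² + (3.9−1)² = 65.32.
The Normal likelihood contributes (σ²)^(−n/2) exp(−SS/(2σ²)), so the posterior is Inverse-Gamma(α + n/2, β + SS/2) = Inverse-Gamma(7.5, 36.66).
The mode of Inverse-Gamma(a, b) is b/(a+1) = 36.66/8.5 ≈ 4.3129.

σ̂²_MAP = 4.3129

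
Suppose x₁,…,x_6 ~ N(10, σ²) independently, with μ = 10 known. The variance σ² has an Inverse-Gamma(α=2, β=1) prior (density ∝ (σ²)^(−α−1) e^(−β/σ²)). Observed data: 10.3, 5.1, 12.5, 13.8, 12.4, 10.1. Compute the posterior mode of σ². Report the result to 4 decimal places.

σ̂²_MAP = 4.3800

Sum of squared deviations about the known mean: SS = (10.3−10)² + (5.1−10)² + (12.5−10)² + (13.8−10)² + (12.4−10)² + (10.1−10)² = 50.56.
The Normal likelihood contributes (σ²)^(−n/2) exp(−SS/(2σ²)), so the posterior is Inverse-Gamma(α + n/2, β + SS/2) = Inverse-Gamma(5, 26.28).
The mode of Inverse-Gamma(a, b) is b/(a+1) = 26.28/6 ≈ 4.3800.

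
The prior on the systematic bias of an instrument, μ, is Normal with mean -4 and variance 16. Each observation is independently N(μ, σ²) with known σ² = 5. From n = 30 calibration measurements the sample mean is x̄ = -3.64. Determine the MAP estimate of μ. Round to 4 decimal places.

μ̂_MAP = -3.6437

n = 30, x̄ = -3.64.
For a Normal prior and Normal likelihood with known variance, the posterior is Normal; its mode equals its mean, the precision-weighted average.
Prior precision 1/σ₀² = 1/16 = 0.0625; data precision n/σ² = 30/5 = 6.
μ̂ = (0.0625·(-4) + 6·(-3.64)) / (0.0625 + 6) = (-22.09)/6.0625 = -8836/2425 ≈ -3.6437.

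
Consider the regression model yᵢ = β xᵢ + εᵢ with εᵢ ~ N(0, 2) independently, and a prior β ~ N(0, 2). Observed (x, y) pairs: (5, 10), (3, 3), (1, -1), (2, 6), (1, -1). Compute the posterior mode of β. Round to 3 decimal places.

β̂_MAP = 1.683

log p(β | y) = −Σ(yᵢ − βxᵢ)²/(2·2) − β²/(2·2) + const.
Setting the derivative to zero: Σxᵢ(yᵢ − βxᵢ)/2 − β/2 = 0, so β = Σxᵢyᵢ / (Σxᵢ² + σ²/τ²).
Σxᵢyᵢ = 5·10 + 3·3 + 1·(-1) + 2·6 + 1·(-1) = 69; Σxᵢ² = 40; σ²/τ² = 1.
β̂_MAP = 69 / (40 + 1) = 69/41 ≈ 1.683.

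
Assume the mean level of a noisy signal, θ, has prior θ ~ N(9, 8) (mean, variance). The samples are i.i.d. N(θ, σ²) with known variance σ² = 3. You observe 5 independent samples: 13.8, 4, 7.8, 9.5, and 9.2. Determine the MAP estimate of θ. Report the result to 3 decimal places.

θ̂_MAP = 8.870

n = 5; x̄ = (13.8 + 4 + 7.8 + 9.5 + 9.2)/5 = 44.3/5 = 8.86.
For a Normal prior and Normal likelihood with known variance, the posterior is Normal; its mode equals its mean, the precision-weighted average.
Prior precision 1/σ₀² = 1/8 = 0.125; data precision n/σ² = 5/3.
θ̂ = (0.125·9 + (5/3)·8.86) / (0.125 + 5/3) = (1907/120)/(43/24) = 1907/215 ≈ 8.870.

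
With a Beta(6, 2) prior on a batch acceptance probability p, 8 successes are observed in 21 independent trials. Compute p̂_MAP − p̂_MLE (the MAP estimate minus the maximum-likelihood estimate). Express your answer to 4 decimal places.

Posterior is Beta(14, 15); MAP = (14−1)/(29−2) = 13/27 ≈ 0.48148.
MLE ignores the prior: p̂_MLE = k/n = 8/21 ≈ 0.38095.
Difference = 13/27 − 8/21 = 19/189 ≈ 0.1005.

MAP − MLE = 0.1005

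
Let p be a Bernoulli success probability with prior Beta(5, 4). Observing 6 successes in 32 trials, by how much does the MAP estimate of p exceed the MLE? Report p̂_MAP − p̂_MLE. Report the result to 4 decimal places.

MAP − MLE = 0.0689

Posterior is Beta(11, 30); MAP = (11−1)/(41−2) = 10/39 ≈ 0.25641.
MLE ignores the prior: p̂_MLE = k/n = 6/32 ≈ 0.18750.
Difference = 10/39 − 6/32 = 43/624 ≈ 0.0689.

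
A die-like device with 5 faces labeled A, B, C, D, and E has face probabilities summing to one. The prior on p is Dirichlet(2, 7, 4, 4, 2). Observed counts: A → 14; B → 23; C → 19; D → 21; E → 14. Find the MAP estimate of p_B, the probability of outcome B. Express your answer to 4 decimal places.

MAP estimate of p_B = 0.2762

The posterior is Dirichlet(αᵢ + nᵢ) = Dirichlet(16, 30, 23, 25, 16).
For a Dirichlet(a₁,…,a_K) with all aᵢ > 1, the mode has j-th component (aⱼ − 1)/(Σaᵢ − K).
Here Σaᵢ = 110 and K = 5, so p_B = (30 − 1)/(110 − 5) = 29/105 ≈ 0.2762.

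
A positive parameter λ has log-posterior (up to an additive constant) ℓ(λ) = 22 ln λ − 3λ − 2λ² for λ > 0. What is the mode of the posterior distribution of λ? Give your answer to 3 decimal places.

ℓ'(λ) = 22/λ − 3 − 4λ. Setting this to zero and multiplying by λ: 4λ² + 3λ − 22 = 0.
λ = (−3 + √(3² + 4·4·22)) / (2·4) = (−3 + √361) / 8 = (−3 + 19)/8 = 2.
ℓ''(λ) = −22/λ² − 4 < 0, confirming a maximum.

λ̂_MAP = 2.000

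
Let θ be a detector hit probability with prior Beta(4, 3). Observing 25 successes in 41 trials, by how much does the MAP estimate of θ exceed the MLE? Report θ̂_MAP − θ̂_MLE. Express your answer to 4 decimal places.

MAP − MLE = -0.0011

Posterior is Beta(29, 19); MAP = (29−1)/(48−2) = 28/46 ≈ 0.60870.
MLE ignores the prior: θ̂_MLE = k/n = 25/41 ≈ 0.60976.
Difference = 28/46 − 25/41 = -1/943 ≈ -0.0011.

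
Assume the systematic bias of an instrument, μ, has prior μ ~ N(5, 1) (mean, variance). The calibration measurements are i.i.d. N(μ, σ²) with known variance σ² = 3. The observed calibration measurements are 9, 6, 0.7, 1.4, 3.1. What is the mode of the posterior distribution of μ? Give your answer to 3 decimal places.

μ̂_MAP = 4.400

n = 5; x̄ = (9 + 6 + 0.7 + 1.4 + 3.1)/5 = 20.2/5 = 4.04.
For a Normal prior and Normal likelihood with known variance, the posterior is Normal; its mode equals its mean, the precision-weighted average.
Prior precision 1/σ₀² = 1/1 = 1; data precision n/σ² = 5/3.
μ̂ = (1·5 + (5/3)·4.04) / (1 + 5/3) = (176/15)/(8/3) = 4.400.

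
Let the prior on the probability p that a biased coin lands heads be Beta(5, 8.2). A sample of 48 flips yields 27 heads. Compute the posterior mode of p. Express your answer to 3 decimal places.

p̂_MAP = 0.524

Prior: Beta(5, 8.2).
Data: 27 successes in 48 trials. The binomial likelihood contributes p^27(1−p)^21, so the posterior is Beta(5+27, 8.2+21) = Beta(32, 29.2).
For Beta(a, b) with a, b > 1 the mode is (a−1)/(a+b−2) = 31/59.2 ≈ 0.524.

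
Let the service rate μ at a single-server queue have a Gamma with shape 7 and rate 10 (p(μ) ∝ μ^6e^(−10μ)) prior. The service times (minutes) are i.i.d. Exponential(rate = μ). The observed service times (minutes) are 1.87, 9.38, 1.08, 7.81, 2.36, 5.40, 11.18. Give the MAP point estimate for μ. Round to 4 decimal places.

μ̂_MAP = 0.2649

The Exponential(rate=μ) likelihood is ∝ μ^n e^(−μΣtᵢ). Here n = 7 and Σtᵢ = 1.87 + 9.38 + 1.08 + 7.81 + 2.36 + 5.40 + 11.18 = 39.08.
Posterior ∝ μ^6e^(−10μ) · μ^7e^(−39.08μ) = μ^13e^(−49.08μ), i.e. Gamma(14, 49.08).
Mode = (a−1)/b = 13/49.08 ≈ 0.2649.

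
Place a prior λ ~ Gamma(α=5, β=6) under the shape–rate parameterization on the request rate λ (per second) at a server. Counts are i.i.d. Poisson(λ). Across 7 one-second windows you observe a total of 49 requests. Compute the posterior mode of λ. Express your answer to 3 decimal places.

Σxᵢ = 49, n = 7.
Posterior ∝ λ^4e^(−6λ) · λ^49e^(−7λ) = λ^53e^(−13λ), i.e. Gamma(shape=54, rate=13).
The mode of a Gamma(a, b) with a ≥ 1 (shape–rate) is (a−1)/b = 53/13 ≈ 4.077.

λ̂_MAP = 4.077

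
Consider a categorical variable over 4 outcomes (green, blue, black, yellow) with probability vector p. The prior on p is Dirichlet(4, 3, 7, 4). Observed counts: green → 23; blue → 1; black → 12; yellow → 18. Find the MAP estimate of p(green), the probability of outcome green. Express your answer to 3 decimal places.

The posterior is Dirichlet(αᵢ + nᵢ) = Dirichlet(27, 4, 19, 22).
For a Dirichlet(a₁,…,a_K) with all aᵢ > 1, the mode has j-th component (aⱼ − 1)/(Σaᵢ − K).
Here Σaᵢ = 72 and K = 4, so p(green) = (27 − 1)/(72 − 4) = 26/68 ≈ 0.382.

MAP estimate of p(green) = 0.382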